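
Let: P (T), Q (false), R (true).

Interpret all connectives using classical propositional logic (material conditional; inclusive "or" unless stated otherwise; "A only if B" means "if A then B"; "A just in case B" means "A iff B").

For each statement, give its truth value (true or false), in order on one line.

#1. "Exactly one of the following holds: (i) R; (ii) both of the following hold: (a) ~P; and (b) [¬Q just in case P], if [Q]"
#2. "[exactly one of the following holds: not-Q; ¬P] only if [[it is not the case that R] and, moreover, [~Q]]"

#1 true / #2 false

#1: In symbols: R ⊕ (¬P ∧ (Q → (¬Q ↔ P)))

¬P = ¬T = F
¬Q = ¬F = T
¬Q ↔ P = T ↔ T = T
Q → (¬Q ↔ P) = F → T = T
¬P ∧ (Q → (¬Q ↔ P)) = F ∧ T = F
R ⊕ (¬P ∧ (Q → (¬Q ↔ P))) = T ⊕ F = T
So #1 is true.

#2: This is (¬Q ⊕ ¬P) → (¬R ∧ ¬Q).

¬Q = ¬F = T
¬P = ¬T = F
¬Q ⊕ ¬P = T ⊕ F = T
¬R = ¬T = F
¬Q = ¬F = T
¬R ∧ ¬Q = F ∧ T = F
(¬Q ⊕ ¬P) → (¬R ∧ ¬Q) = T → F = F
So #2 is false.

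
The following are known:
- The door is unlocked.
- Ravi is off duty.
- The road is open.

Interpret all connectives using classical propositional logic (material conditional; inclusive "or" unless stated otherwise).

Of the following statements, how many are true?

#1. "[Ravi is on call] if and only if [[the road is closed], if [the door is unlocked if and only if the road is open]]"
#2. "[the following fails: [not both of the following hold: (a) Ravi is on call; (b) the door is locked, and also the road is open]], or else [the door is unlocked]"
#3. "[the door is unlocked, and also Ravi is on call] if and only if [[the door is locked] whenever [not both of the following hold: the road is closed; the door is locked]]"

3

Let V = "Ravi is on call" (F), M = "the door is locked" (F), S = "the road is closed" (F).

#1: In symbols: V ↔ ((¬M ↔ ¬S) → S)

¬M = ¬F = T
¬S = ¬F = T
¬M ↔ ¬S = T ↔ T = T
(¬M ↔ ¬S) → S = T → F = F
V ↔ ((¬M ↔ ¬S) → S) = F ↔ F = T
So #1 is true.

#2: This is ¬(V ↑ (M ∧ ¬S)) ∨ ¬M.

¬S = ¬F = T
M ∧ ¬S = F ∧ T = F
V ↑ (M ∧ ¬S) = F ↑ F = T
¬(V ↑ (M ∧ ¬S)) = ¬T = F
¬M = ¬F = T
¬(V ↑ (M ∧ ¬S)) ∨ ¬M = F ∨ T = T
Thus #2 is true.

#3: Parsed as (¬M ∧ V) ↔ ((S ↑ M) → M)

¬M = ¬F = T
¬M ∧ V = T ∧ F = F
S ↑ M = F ↑ F = T
(S ↑ M) → M = T → F = F
(¬M ∧ V) ↔ ((S ↑ M) → M) = F ↔ F = T
Hence #3 is true.

True statements: 3.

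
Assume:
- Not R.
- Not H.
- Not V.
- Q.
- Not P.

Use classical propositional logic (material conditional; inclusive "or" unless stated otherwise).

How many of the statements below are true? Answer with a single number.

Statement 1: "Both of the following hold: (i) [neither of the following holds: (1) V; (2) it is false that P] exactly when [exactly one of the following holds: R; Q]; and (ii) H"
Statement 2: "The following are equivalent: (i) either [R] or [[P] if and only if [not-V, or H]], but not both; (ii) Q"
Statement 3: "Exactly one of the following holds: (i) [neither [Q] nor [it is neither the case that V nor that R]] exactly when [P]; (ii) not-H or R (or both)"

Statement 1: Parsed as ((V nor not P) iff (R xor Q)) and H

not P = not False = True
V nor not P = False nor True = False
R xor Q = False xor True = True
(V nor not P) iff (R xor Q) = False iff True = False
((V nor not P) iff (R xor Q)) and H = False and False = False
So Statement 1 is false.

Statement 2: In symbols: (R xor (P iff (not V or H))) iff Q

not V = not False = True
not V or H = True or False = True
P iff (not V or H) = False iff True = False
R xor (P iff (not V or H)) = False xor False = False
(R xor (P iff (not V or H))) iff Q = False iff True = False
Hence Statement 2 is false.

Statement 3: Formalization: ((Q nor (V nor R)) iff P) xor (not H or R)

V nor R = False nor False = True
Q nor (V nor R) = True nor True = False
(Q nor (V nor R)) iff P = False iff False = True
not H = not False = True
not H or R = True or False = True
((Q nor (V nor R)) iff P) xor (not H or R) = True xor True = False
Thus Statement 3 is false.

True statements: 0 (none).

0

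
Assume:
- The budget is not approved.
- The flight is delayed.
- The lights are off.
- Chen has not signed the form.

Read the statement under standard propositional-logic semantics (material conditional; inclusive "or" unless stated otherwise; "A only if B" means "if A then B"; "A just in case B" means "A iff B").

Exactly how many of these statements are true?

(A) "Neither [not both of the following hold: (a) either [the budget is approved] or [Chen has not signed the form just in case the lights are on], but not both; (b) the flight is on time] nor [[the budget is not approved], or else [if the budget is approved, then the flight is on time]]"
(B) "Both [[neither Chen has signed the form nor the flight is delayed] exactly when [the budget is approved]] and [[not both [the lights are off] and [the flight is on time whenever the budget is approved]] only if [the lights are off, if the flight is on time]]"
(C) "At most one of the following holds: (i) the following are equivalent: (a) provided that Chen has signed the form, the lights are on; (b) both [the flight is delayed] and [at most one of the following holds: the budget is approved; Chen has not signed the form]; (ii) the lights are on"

2

Let P = "the budget is approved" (False), S = "Chen has signed the form" (False), R = "the lights are on" (False), Q = "the flight is delayed" (True).

(A): Formalization: ((P xor (not S iff R)) nand not Q) nor (not P or (P -> not Q))

not S = not False = True
not S iff R = True iff False = False
P xor (not S iff R) = False xor False = False
not Q = not True = False
(P xor (not S iff R)) nand not Q = False nand False = True
not P = not False = True
not Q = not True = False
P -> not Q = False -> False = True
not P or (P -> not Q) = True or True = True
((P xor (not S iff R)) nand not Q) nor (not P or (P -> not Q)) = True nor True = False
So (A) is false.

(B): Formalization: ((S nor Q) iff P) and ((not R nand (P -> not Q)) -> (not Q -> not R))

S nor Q = False nor True = False
(S nor Q) iff P = False iff False = True
not R = not False = True
not Q = not True = False
P -> not Q = False -> False = True
not R nand (P -> not Q) = True nand True = False
not Q = not True = False
not R = not False = True
not Q -> not R = False -> True = True
(not R nand (P -> not Q)) -> (not Q -> not R) = False -> True = True
((S nor Q) iff P) and ((not R nand (P -> not Q)) -> (not Q -> not R)) = True and True = True
So (B) is true.

(C): Formalization: ((S -> R) iff (Q and (P nand not S))) nand R

S -> R = False -> False = True
not S = not False = True
P nand not S = False nand True = True
Q and (P nand not S) = True and True = True
(S -> R) iff (Q and (P nand not S)) = True iff True = True
((S -> R) iff (Q and (P nand not S))) nand R = True nand False = True
Hence (C) is true.

True statements: 2 ((B), (C)).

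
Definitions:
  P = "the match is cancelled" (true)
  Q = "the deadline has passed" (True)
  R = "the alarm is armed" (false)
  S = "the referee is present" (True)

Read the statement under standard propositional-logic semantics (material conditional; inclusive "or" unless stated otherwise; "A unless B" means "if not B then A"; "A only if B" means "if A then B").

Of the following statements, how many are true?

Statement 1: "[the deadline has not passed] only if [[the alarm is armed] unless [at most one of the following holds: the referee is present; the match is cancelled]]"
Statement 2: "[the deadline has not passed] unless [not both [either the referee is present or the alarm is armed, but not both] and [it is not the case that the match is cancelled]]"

2

Statement 1: Parsed as not Q -> (R or (S nand P))

not Q = not True = False
S nand P = True nand True = False
R or (S nand P) = False or False = False
not Q -> (R or (S nand P)) = False -> False = True
Thus Statement 1 is true.

Statement 2: Formalization: not Q or ((S xor R) nand not P)

not Q = not True = False
S xor R = True xor False = True
not P = not True = False
(S xor R) nand not P = True nand False = True
not Q or ((S xor R) nand not P) = False or True = True
Thus Statement 2 is true.

2 of the 2 statements are true (Statement 1, Statement 2).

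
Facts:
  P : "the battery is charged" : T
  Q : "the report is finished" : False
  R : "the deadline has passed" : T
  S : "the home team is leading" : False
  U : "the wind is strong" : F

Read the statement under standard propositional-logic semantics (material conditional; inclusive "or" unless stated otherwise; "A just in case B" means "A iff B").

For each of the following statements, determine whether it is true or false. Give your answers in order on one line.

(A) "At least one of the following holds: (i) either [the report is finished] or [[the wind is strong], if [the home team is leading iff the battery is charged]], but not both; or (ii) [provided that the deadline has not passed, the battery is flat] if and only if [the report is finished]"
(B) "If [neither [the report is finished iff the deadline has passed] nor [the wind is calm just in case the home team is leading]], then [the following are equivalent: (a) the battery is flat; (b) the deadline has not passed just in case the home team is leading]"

(A) true / (B) false

(A): In symbols: (Q ⊕ ((S ↔ P) → U)) ∨ ((¬R → ¬P) ↔ Q)

S ↔ P = F ↔ T = F
(S ↔ P) → U = F → F = T
Q ⊕ ((S ↔ P) → U) = F ⊕ T = T
¬R = ¬T = F
¬P = ¬T = F
¬R → ¬P = F → F = T
(¬R → ¬P) ↔ Q = T ↔ F = F
(Q ⊕ ((S ↔ P) → U)) ∨ ((¬R → ¬P) ↔ Q) = T ∨ F = T
Hence (A) is true.

(B): Formalization: ((Q ↔ R) ↓ (¬U ↔ S)) → (¬P ↔ (¬R ↔ S))

Q ↔ R = F ↔ T = F
¬U = ¬F = T
¬U ↔ S = T ↔ F = F
(Q ↔ R) ↓ (¬U ↔ S) = F ↓ F = T
¬P = ¬T = F
¬R = ¬T = F
¬R ↔ S = F ↔ F = T
¬P ↔ (¬R ↔ S) = F ↔ T = F
((Q ↔ R) ↓ (¬U ↔ S)) → (¬P ↔ (¬R ↔ S)) = T → F = F
Hence (B) is false.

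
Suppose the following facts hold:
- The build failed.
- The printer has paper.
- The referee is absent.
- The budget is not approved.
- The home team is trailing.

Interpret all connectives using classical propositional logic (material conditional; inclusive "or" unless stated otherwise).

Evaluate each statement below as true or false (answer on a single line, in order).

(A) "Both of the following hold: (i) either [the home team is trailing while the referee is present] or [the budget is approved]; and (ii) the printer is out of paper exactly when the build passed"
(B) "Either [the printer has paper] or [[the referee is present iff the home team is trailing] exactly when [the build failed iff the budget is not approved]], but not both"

Let U = "the home team is leading" (F), R = "the referee is present" (F), S = "the budget is approved" (F), Q = "the printer has paper" (T), P = "the build passed" (F).

(A): Formalization: ((¬U ∧ R) ∨ S) ∧ (¬Q ↔ P)

¬U = ¬F = T
¬U ∧ R = T ∧ F = F
(¬U ∧ R) ∨ S = F ∨ F = F
¬Q = ¬T = F
¬Q ↔ P = F ↔ F = T
((¬U ∧ R) ∨ S) ∧ (¬Q ↔ P) = F ∧ T = F
So (A) is false.

(B): Formalization: Q ⊕ ((R ↔ ¬U) ↔ (¬P ↔ ¬S))

¬U = ¬F = T
R ↔ ¬U = F ↔ T = F
¬P = ¬F = T
¬S = ¬F = T
¬P ↔ ¬S = T ↔ T = T
(R ↔ ¬U) ↔ (¬P ↔ ¬S) = F ↔ T = F
Q ⊕ ((R ↔ ¬U) ↔ (¬P ↔ ¬S)) = T ⊕ F = T
Hence (B) is true.

(A) F; (B) T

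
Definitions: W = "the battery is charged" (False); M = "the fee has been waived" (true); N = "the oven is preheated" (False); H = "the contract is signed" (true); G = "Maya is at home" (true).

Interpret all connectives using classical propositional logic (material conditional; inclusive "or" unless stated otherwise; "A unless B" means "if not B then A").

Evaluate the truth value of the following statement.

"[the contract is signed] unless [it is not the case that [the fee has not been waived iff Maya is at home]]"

Values: H=T, M=T, G=T.
Formalization: H | ~(~M <-> G)

~M = ~T = F
~M <-> G = F <-> T = F
~(~M <-> G) = ~F = T
H | ~(~M <-> G) = T | T = T

True.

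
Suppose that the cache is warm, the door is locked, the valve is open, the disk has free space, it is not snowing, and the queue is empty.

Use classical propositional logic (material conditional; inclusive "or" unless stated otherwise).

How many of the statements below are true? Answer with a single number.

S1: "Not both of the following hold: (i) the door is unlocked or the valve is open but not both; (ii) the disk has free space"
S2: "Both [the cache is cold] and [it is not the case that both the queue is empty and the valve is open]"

0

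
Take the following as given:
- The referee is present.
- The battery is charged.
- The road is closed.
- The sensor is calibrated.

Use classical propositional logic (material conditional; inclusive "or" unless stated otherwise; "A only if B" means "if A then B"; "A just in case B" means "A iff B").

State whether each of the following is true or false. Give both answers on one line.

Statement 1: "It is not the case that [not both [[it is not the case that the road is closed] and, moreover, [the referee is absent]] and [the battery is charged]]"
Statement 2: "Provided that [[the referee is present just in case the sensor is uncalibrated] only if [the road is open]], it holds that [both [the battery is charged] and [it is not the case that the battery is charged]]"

Statement 1 False, Statement 2 False

Let H = "the road is closed" (T), Q = "the referee is present" (T), P = "the battery is charged" (T), G = "the sensor is calibrated" (T).

Statement 1: Parsed as ~((~H & ~Q) nand P)

~H = ~T = F
~Q = ~T = F
~H & ~Q = F & F = F
(~H & ~Q) nand P = F nand T = T
~((~H & ~Q) nand P) = ~T = F
So Statement 1 is false.

Statement 2: In symbols: ((Q <-> ~G) -> ~H) -> (P & ~P)

~G = ~T = F
Q <-> ~G = T <-> F = F
~H = ~T = F
(Q <-> ~G) -> ~H = F -> F = T
~P = ~T = F
P & ~P = T & F = F
((Q <-> ~G) -> ~H) -> (P & ~P) = T -> F = F
Thus Statement 2 is false.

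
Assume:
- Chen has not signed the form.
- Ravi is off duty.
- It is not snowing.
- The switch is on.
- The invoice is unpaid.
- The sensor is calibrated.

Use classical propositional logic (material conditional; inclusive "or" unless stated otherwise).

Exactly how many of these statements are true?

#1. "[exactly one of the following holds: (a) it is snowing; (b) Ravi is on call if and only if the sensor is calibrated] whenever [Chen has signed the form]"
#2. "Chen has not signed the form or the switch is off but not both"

2

Let G = "Chen has signed the form" (F), M = "it is snowing" (F), Q = "Ravi is on call" (F), U = "the sensor is calibrated" (T), N = "the switch is on" (T).

#1: In symbols: G -> (M xor (Q <-> U))

Q <-> U = F <-> T = F
M xor (Q <-> U) = F xor F = F
G -> (M xor (Q <-> U)) = F -> F = T
Thus #1 is true.

#2: This is ~G xor ~N.

~G = ~F = T
~N = ~T = F
~G xor ~N = T xor F = T
So #2 is true.

2 of the 2 statements are true (#1, #2).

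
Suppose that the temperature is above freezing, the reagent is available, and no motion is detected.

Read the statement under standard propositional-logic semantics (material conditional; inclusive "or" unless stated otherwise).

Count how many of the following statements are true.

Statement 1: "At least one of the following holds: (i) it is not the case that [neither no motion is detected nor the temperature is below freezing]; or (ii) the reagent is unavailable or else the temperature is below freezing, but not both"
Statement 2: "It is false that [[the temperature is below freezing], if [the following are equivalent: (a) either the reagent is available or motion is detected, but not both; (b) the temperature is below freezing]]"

1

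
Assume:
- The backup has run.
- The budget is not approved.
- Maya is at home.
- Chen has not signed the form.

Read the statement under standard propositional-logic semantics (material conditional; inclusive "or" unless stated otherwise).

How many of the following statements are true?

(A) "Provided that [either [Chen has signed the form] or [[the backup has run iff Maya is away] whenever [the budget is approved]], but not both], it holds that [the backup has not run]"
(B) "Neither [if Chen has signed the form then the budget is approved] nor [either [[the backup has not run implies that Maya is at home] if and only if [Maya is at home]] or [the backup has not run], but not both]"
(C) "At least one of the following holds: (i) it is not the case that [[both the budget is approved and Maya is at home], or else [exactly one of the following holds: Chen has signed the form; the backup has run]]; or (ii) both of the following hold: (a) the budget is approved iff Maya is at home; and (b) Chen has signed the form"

Let N = "Chen has signed the form" (F), W = "the budget is approved" (F), Q = "the backup has run" (T), S = "Maya is at home" (T).

(A): Formalization: (N ⊕ (W → (Q ↔ ¬S))) → ¬Q

¬S = ¬T = F
Q ↔ ¬S = T ↔ F = F
W → (Q ↔ ¬S) = F → F = T
N ⊕ (W → (Q ↔ ¬S)) = F ⊕ T = T
¬Q = ¬T = F
(N ⊕ (W → (Q ↔ ¬S))) → ¬Q = T → F = F
Hence (A) is false.

(B): Parsed as (N → W) ↓ (((¬Q → S) ↔ S) ⊕ ¬Q)

N → W = F → F = T
¬Q = ¬T = F
¬Q → S = F → T = T
(¬Q → S) ↔ S = T ↔ T = T
¬Q = ¬T = F
((¬Q → S) ↔ S) ⊕ ¬Q = T ⊕ F = T
(N → W) ↓ (((¬Q → S) ↔ S) ⊕ ¬Q) = T ↓ T = F
Hence (B) is false.

(C): In symbols: ¬((W ∧ S) ∨ (N ⊕ Q)) ∨ ((W ↔ S) ∧ N)

W ∧ S = F ∧ T = F
N ⊕ Q = F ⊕ T = T
(W ∧ S) ∨ (N ⊕ Q) = F ∨ T = T
¬((W ∧ S) ∨ (N ⊕ Q)) = ¬T = F
W ↔ S = F ↔ T = F
(W ↔ S) ∧ N = F ∧ F = F
¬((W ∧ S) ∨ (N ⊕ Q)) ∨ ((W ↔ S) ∧ N) = F ∨ F = F
Hence (C) is false.

Count: 0.

0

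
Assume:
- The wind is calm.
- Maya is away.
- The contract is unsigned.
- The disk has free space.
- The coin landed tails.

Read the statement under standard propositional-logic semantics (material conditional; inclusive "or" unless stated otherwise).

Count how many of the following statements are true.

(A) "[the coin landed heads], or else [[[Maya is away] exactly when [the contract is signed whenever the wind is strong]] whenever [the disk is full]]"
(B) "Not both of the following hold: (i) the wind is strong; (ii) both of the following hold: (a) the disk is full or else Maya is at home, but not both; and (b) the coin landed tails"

2

Let M = "the coin landed heads" (F), P = "the disk is full" (F), S = "Maya is at home" (F), Q = "the wind is strong" (F), G = "the contract is signed" (F).

(A): In symbols: M | (P -> (~S <-> (Q -> G)))

~S = ~F = T
Q -> G = F -> F = T
~S <-> (Q -> G) = T <-> T = T
P -> (~S <-> (Q -> G)) = F -> T = T
M | (P -> (~S <-> (Q -> G))) = F | T = T
So (A) is true.

(B): Parsed as Q nand ((P xor S) & ~M)

P xor S = F xor F = F
~M = ~F = T
(P xor S) & ~M = F & T = F
Q nand ((P xor S) & ~M) = F nand F = T
So (B) is true.

2 of the 2 statements are true ((A), (B)).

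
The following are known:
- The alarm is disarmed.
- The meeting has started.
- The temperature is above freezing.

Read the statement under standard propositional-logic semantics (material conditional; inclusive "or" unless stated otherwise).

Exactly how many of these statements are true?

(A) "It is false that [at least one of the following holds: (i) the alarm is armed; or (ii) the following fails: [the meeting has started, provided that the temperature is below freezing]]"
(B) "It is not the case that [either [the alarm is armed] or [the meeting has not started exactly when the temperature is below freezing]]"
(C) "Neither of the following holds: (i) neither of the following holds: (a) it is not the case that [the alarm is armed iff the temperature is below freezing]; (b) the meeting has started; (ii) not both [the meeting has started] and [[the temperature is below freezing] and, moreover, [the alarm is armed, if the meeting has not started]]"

1

Let P = "the alarm is armed" (False), R = "the temperature is below freezing" (False), Q = "the meeting has started" (True).

(A): This is not (P or not (R -> Q)).

R -> Q = False -> True = True
not (R -> Q) = not True = False
P or not (R -> Q) = False or False = False
not (P or not (R -> Q)) = not False = True
Hence (A) is true.

(B): In symbols: not (P or (not Q iff R))

not Q = not True = False
not Q iff R = False iff False = True
P or (not Q iff R) = False or True = True
not (P or (not Q iff R)) = not True = False
Hence (B) is false.

(C): This is (not (P iff R) nor Q) nor (Q nand (R and (not Q -> P))).

P iff R = False iff False = True
not (P iff R) = not True = False
not (P iff R) nor Q = False nor True = False
not Q = not True = False
not Q -> P = False -> False = True
R and (not Q -> P) = False and True = False
Q nand (R and (not Q -> P)) = True nand False = True
(not (P iff R) nor Q) nor (Q nand (R and (not Q -> P))) = False nor True = False
Thus (C) is false.

True statements: 1 ((A)).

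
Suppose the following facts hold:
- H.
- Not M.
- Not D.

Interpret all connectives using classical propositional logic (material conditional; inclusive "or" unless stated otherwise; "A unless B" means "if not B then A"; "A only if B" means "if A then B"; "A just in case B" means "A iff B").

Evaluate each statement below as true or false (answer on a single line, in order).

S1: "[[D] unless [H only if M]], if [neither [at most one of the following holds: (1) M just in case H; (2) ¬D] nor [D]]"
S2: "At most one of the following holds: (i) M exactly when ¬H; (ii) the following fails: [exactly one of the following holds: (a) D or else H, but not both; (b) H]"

S1 T, S2 F

S1: Parsed as (((M <-> H) nand ~D) nor D) -> (D | (H -> M))

M <-> H = F <-> T = F
~D = ~F = T
(M <-> H) nand ~D = F nand T = T
((M <-> H) nand ~D) nor D = T nor F = F
H -> M = T -> F = F
D | (H -> M) = F | F = F
(((M <-> H) nand ~D) nor D) -> (D | (H -> M)) = F -> F = T
Thus S1 is true.

S2: Parsed as (M <-> ~H) nand ~((D xor H) xor H)

~H = ~T = F
M <-> ~H = F <-> F = T
D xor H = F xor T = T
(D xor H) xor H = T xor T = F
~((D xor H) xor H) = ~F = T
(M <-> ~H) nand ~((D xor H) xor H) = T nand T = F
So S2 is false.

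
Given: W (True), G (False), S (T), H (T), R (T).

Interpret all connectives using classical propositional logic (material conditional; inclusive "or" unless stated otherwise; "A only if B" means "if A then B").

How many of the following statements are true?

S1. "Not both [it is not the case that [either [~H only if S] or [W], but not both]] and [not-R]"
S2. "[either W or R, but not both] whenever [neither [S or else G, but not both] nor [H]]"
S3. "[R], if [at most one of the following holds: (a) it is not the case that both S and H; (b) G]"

S1: In symbols: ¬((¬H → S) ⊕ W) ↑ ¬R

¬H = ¬T = F
¬H → S = F → T = T
(¬H → S) ⊕ W = T ⊕ T = F
¬((¬H → S) ⊕ W) = ¬F = T
¬R = ¬T = F
¬((¬H → S) ⊕ W) ↑ ¬R = T ↑ F = T
Hence S1 is true.

S2: This is ((S ⊕ G) ↓ H) → (W ⊕ R).

S ⊕ G = T ⊕ F = T
(S ⊕ G) ↓ H = T ↓ T = F
W ⊕ R = T ⊕ T = F
((S ⊕ G) ↓ H) → (W ⊕ R) = F → F = T
So S2 is true.

S3: In symbols: ((S ↑ H) ↑ G) → R

S ↑ H = T ↑ T = F
(S ↑ H) ↑ G = F ↑ F = T
((S ↑ H) ↑ G) → R = T → T = T
Hence S3 is true.

3 of the 3 statements are true (S1, S2, S3).

3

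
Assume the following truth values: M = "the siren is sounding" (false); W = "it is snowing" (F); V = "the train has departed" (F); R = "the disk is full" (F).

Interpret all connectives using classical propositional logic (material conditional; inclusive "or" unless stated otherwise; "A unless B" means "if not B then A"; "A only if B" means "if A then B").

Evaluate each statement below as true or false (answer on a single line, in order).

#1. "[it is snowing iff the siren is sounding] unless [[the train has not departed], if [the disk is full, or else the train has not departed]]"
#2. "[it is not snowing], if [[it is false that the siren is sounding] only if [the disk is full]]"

#1 true, #2 true

#1: Formalization: (W <-> M) | ((R | ~V) -> ~V)

W <-> M = F <-> F = T
~V = ~F = T
R | ~V = F | T = T
~V = ~F = T
(R | ~V) -> ~V = T -> T = T
(W <-> M) | ((R | ~V) -> ~V) = T | T = T
Thus #1 is true.

#2: This is (~M -> R) -> ~W.

~M = ~F = T
~M -> R = T -> F = F
~W = ~F = T
(~M -> R) -> ~W = F -> T = T
Thus #2 is true.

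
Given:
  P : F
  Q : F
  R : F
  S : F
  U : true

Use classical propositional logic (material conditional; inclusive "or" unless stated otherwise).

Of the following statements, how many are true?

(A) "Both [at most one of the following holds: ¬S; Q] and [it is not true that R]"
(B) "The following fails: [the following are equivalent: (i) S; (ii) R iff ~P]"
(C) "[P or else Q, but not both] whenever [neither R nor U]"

2

(A): Parsed as (~S nand Q) & ~R

~S = ~F = T
~S nand Q = T nand F = T
~R = ~F = T
(~S nand Q) & ~R = T & T = T
Thus (A) is true.

(B): This is ~(S <-> (R <-> ~P)).

~P = ~F = T
R <-> ~P = F <-> T = F
S <-> (R <-> ~P) = F <-> F = T
~(S <-> (R <-> ~P)) = ~T = F
So (B) is false.

(C): This is (R nor U) -> (P xor Q).

R nor U = F nor T = F
P xor Q = F xor F = F
(R nor U) -> (P xor Q) = F -> F = T
Thus (C) is true.

Count: 2.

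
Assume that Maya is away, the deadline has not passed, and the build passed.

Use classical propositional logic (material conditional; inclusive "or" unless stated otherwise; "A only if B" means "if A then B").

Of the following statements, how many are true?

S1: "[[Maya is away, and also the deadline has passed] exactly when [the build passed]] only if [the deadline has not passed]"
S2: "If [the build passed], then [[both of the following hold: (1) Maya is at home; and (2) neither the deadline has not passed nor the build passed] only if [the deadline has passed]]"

2

Let P = "Maya is at home" (F), Q = "the deadline has passed" (F), R = "the build passed" (T).

S1: Formalization: ((¬P ∧ Q) ↔ R) → ¬Q

¬P = ¬F = T
¬P ∧ Q = T ∧ F = F
(¬P ∧ Q) ↔ R = F ↔ T = F
¬Q = ¬F = T
((¬P ∧ Q) ↔ R) → ¬Q = F → T = T
Hence S1 is true.

S2: Formalization: R → ((P ∧ (¬Q ↓ R)) → Q)

¬Q = ¬F = T
¬Q ↓ R = T ↓ T = F
P ∧ (¬Q ↓ R) = F ∧ F = F
(P ∧ (¬Q ↓ R)) → Q = F → F = T
R → ((P ∧ (¬Q ↓ R)) → Q) = T → T = T
So S2 is true.

2 of the 2 statements are true (S1, S2).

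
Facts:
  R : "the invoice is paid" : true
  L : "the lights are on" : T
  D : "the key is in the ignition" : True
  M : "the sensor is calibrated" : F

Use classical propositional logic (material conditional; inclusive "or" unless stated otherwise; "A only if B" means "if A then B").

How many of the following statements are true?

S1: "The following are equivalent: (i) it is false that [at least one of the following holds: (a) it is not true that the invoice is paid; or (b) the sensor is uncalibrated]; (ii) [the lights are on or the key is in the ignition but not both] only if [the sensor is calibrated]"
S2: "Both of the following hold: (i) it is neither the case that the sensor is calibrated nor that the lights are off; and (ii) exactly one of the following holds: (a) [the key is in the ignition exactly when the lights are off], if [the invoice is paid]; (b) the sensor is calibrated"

0

S1: In symbols: ~(~R | ~M) <-> ((L xor D) -> M)

~R = ~T = F
~M = ~F = T
~R | ~M = F | T = T
~(~R | ~M) = ~T = F
L xor D = T xor T = F
(L xor D) -> M = F -> F = T
~(~R | ~M) <-> ((L xor D) -> M) = F <-> T = F
Hence S1 is false.

S2: Parsed as (M nor ~L) & ((R -> (D <-> ~L)) xor M)

~L = ~T = F
M nor ~L = F nor F = T
~L = ~T = F
D <-> ~L = T <-> F = F
R -> (D <-> ~L) = T -> F = F
(R -> (D <-> ~L)) xor M = F xor F = F
(M nor ~L) & ((R -> (D <-> ~L)) xor M) = T & F = F
Hence S2 is false.

True statements: 0 (none).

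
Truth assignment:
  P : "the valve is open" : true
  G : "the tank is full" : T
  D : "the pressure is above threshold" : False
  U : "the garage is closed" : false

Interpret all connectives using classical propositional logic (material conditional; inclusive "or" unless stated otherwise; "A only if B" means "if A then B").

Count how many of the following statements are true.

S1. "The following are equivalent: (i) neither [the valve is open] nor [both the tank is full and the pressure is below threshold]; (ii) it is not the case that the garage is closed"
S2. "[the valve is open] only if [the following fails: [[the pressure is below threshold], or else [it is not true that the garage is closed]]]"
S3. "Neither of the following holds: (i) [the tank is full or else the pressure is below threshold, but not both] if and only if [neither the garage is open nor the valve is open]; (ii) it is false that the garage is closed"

S1: Parsed as (P nor (G & ~D)) <-> ~U

~D = ~F = T
G & ~D = T & T = T
P nor (G & ~D) = T nor T = F
~U = ~F = T
(P nor (G & ~D)) <-> ~U = F <-> T = F
Thus S1 is false.

S2: Parsed as P -> ~(~D | ~U)

~D = ~F = T
~U = ~F = T
~D | ~U = T | T = T
~(~D | ~U) = ~T = F
P -> ~(~D | ~U) = T -> F = F
So S2 is false.

S3: Formalization: ((G xor ~D) <-> (~U nor P)) nor ~U

~D = ~F = T
G xor ~D = T xor T = F
~U = ~F = T
~U nor P = T nor T = F
(G xor ~D) <-> (~U nor P) = F <-> F = T
~U = ~F = T
((G xor ~D) <-> (~U nor P)) nor ~U = T nor T = F
Thus S3 is false.

Count: 0.

0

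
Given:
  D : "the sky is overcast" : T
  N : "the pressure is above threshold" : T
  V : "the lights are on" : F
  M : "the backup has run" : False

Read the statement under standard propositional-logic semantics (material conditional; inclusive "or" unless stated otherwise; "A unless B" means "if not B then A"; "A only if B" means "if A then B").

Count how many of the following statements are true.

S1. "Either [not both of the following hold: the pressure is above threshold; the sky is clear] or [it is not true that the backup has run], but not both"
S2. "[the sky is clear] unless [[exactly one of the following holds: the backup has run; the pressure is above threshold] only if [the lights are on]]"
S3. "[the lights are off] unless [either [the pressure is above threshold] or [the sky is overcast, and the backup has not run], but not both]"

1

S1: This is (N nand ~D) xor ~M.

~D = ~T = F
N nand ~D = T nand F = T
~M = ~F = T
(N nand ~D) xor ~M = T xor T = F
Hence S1 is false.

S2: Parsed as ~D | ((M xor N) -> V)

~D = ~T = F
M xor N = F xor T = T
(M xor N) -> V = T -> F = F
~D | ((M xor N) -> V) = F | F = F
So S2 is false.

S3: Formalization: ~V | (N xor (D & ~M))

~V = ~F = T
~M = ~F = T
D & ~M = T & T = T
N xor (D & ~M) = T xor T = F
~V | (N xor (D & ~M)) = T | F = T
Thus S3 is true.

Count: 1.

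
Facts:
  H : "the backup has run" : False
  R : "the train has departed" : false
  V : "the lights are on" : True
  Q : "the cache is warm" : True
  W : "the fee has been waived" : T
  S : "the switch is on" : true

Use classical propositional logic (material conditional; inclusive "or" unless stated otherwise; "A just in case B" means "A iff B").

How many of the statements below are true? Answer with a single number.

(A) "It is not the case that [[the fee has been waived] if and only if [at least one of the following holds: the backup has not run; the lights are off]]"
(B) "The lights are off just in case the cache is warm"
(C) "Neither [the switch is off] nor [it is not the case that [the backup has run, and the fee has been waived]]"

0

(A): In symbols: ¬(W ↔ (¬H ∨ ¬V))

¬H = ¬F = T
¬V = ¬T = F
¬H ∨ ¬V = T ∨ F = T
W ↔ (¬H ∨ ¬V) = T ↔ T = T
¬(W ↔ (¬H ∨ ¬V)) = ¬T = F
Thus (A) is false.

(B): Formalization: ¬V ↔ Q

¬V = ¬T = F
¬V ↔ Q = F ↔ T = F
So (B) is false.

(C): Formalization: ¬S ↓ ¬(H ∧ W)

¬S = ¬T = F
H ∧ W = F ∧ T = F
¬(H ∧ W) = ¬F = T
¬S ↓ ¬(H ∧ W) = F ↓ T = F
So (C) is false.

0 of the 3 statements are true (none).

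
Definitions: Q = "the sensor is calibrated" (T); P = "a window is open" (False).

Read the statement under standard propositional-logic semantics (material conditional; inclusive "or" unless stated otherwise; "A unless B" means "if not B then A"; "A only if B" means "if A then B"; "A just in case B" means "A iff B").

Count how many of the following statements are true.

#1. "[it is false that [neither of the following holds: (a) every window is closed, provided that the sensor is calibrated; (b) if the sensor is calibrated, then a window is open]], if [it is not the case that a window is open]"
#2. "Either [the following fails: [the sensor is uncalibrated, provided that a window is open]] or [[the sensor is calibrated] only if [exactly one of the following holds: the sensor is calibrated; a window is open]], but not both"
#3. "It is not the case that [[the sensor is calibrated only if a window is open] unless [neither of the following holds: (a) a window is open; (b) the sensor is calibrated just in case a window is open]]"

#1: Parsed as not P -> not ((Q -> not P) nor (Q -> P))

not P = not False = True
not P = not False = True
Q -> not P = True -> True = True
Q -> P = True -> False = False
(Q -> not P) nor (Q -> P) = True nor False = False
not ((Q -> not P) nor (Q -> P)) = not False = True
not P -> not ((Q -> not P) nor (Q -> P)) = True -> True = True
Hence #1 is true.

#2: Parsed as not (P -> not Q) xor (Q -> (Q xor P))

not Q = not True = False
P -> not Q = False -> False = True
not (P -> not Q) = not True = False
Q xor P = True xor False = True
Q -> (Q xor P) = True -> True = True
not (P -> not Q) xor (Q -> (Q xor P)) = False xor True = True
So #2 is true.

#3: Formalization: not ((Q -> P) or (P nor (Q iff P)))

Q -> P = True -> False = False
Q iff P = True iff False = False
P nor (Q iff P) = False nor False = True
(Q -> P) or (P nor (Q iff P)) = False or True = True
not ((Q -> P) or (P nor (Q iff P))) = not True = False
Thus #3 is false.

2 of the 3 statements are true (#1, #2).

2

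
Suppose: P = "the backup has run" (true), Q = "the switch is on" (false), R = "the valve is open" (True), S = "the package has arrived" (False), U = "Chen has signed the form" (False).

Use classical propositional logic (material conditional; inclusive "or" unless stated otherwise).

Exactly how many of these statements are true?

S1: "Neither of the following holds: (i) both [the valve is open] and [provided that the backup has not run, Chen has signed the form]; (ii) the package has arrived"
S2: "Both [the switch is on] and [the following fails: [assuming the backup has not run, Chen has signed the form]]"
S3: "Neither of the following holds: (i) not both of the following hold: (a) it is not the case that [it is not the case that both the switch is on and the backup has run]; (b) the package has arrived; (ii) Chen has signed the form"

S1: In symbols: (R ∧ (¬P → U)) ↓ S

¬P = ¬T = F
¬P → U = F → F = T
R ∧ (¬P → U) = T ∧ T = T
(R ∧ (¬P → U)) ↓ S = T ↓ F = F
Thus S1 is false.

S2: Formalization: Q ∧ ¬(¬P → U)

¬P = ¬T = F
¬P → U = F → F = T
¬(¬P → U) = ¬T = F
Q ∧ ¬(¬P → U) = F ∧ F = F
Thus S2 is false.

S3: This is (¬(Q ↑ P) ↑ S) ↓ U.

Q ↑ P = F ↑ T = T
¬(Q ↑ P) = ¬T = F
¬(Q ↑ P) ↑ S = F ↑ F = T
(¬(Q ↑ P) ↑ S) ↓ U = T ↓ F = F
So S3 is false.

Count: 0.

0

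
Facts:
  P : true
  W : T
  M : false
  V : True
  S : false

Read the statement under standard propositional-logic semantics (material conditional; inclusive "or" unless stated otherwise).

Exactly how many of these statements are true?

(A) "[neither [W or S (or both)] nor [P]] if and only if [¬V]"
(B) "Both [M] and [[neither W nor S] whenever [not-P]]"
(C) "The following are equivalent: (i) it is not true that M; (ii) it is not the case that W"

1

(A): Parsed as ((W | S) nor P) <-> ~V

W | S = T | F = T
(W | S) nor P = T nor T = F
~V = ~T = F
((W | S) nor P) <-> ~V = F <-> F = T
So (A) is true.

(B): Formalization: M & (~P -> (W nor S))

~P = ~T = F
W nor S = T nor F = F
~P -> (W nor S) = F -> F = T
M & (~P -> (W nor S)) = F & T = F
Thus (B) is false.

(C): This is ~M <-> ~W.

~M = ~F = T
~W = ~T = F
~M <-> ~W = T <-> F = F
So (C) is false.

True statements: 1.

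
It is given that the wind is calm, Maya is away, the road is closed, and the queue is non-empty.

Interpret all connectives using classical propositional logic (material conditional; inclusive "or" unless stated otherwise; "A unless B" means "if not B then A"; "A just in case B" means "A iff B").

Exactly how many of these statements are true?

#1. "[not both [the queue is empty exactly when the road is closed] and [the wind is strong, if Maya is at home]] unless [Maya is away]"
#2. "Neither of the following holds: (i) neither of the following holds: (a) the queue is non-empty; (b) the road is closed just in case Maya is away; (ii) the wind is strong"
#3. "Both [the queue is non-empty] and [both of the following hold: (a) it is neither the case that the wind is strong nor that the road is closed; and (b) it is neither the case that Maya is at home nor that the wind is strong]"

2

Let K = "the queue is empty" (False), L = "the road is closed" (True), H = "Maya is at home" (False), M = "the wind is strong" (False).

#1: Formalization: ((K iff L) nand (H -> M)) or not H

K iff L = False iff True = False
H -> M = False -> False = True
(K iff L) nand (H -> M) = False nand True = True
not H = not False = True
((K iff L) nand (H -> M)) or not H = True or True = True
So #1 is true.

#2: This is (not K nor (L iff not H)) nor M.

not K = not False = True
not H = not False = True
L iff not H = True iff True = True
not K nor (L iff not H) = True nor True = False
(not K nor (L iff not H)) nor M = False nor False = True
So #2 is true.

#3: Formalization: not K and ((M nor L) and (H nor M))

not K = not False = True
M nor L = False nor True = False
H nor M = False nor False = True
(M nor L) and (H nor M) = False and True = False
not K and ((M nor L) and (H nor M)) = True and False = False
Thus #3 is false.

True statements: 2 (#1, #2).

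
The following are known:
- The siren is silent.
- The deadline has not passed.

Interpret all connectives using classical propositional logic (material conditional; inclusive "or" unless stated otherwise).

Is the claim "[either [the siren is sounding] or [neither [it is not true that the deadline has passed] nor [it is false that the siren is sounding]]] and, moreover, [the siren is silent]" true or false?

The statement is false.

Let P = "the siren is sounding" (F), Q = "the deadline has passed" (F).
Parsed as (P | (~Q nor ~P)) & ~P

~Q = ~F = T
~P = ~F = T
~Q nor ~P = T nor T = F
P | (~Q nor ~P) = F | F = F
~P = ~F = T
(P | (~Q nor ~P)) & ~P = F & T = F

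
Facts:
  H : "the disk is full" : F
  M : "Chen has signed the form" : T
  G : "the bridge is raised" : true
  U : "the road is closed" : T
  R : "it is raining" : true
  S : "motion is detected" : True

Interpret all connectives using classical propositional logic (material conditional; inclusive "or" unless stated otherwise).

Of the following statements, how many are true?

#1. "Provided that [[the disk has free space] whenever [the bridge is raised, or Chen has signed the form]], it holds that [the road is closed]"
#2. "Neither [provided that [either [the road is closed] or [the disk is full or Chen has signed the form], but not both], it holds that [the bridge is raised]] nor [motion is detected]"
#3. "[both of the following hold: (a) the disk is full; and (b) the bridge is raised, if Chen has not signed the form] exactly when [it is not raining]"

2

#1: This is ((G | M) -> ~H) -> U.

G | M = T | T = T
~H = ~F = T
(G | M) -> ~H = T -> T = T
((G | M) -> ~H) -> U = T -> T = T
Hence #1 is true.

#2: This is ((U xor (H | M)) -> G) nor S.

H | M = F | T = T
U xor (H | M) = T xor T = F
(U xor (H | M)) -> G = F -> T = T
((U xor (H | M)) -> G) nor S = T nor T = F
Thus #2 is false.

#3: In symbols: (H & (~M -> G)) <-> ~R

~M = ~T = F
~M -> G = F -> T = T
H & (~M -> G) = F & T = F
~R = ~T = F
(H & (~M -> G)) <-> ~R = F <-> F = T
So #3 is true.

2 of the 3 statements are true (#1, #3).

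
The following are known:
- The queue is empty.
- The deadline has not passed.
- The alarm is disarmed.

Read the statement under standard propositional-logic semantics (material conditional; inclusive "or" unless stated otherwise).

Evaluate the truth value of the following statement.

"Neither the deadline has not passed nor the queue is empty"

False.

Let Q = "the deadline has passed" (False), P = "the queue is empty" (True).
This is not Q nor P.

not Q = not False = True
not Q nor P = True nor True = False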